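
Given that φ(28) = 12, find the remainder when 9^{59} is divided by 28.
By Euler: 9^{12} ≡ 1 (mod 28) since gcd(9, 28) = 1. 59 = 4×12 + 11. So 9^{59} ≡ 9^{11} ≡ 25 (mod 28)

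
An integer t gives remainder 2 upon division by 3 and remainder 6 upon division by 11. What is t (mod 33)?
M = 3 × 11 = 33. M₁ = 11, y₁ ≡ 2 (mod 3). M₂ = 3, y₂ ≡ 4 (mod 11). t = 2×11×2 + 6×3×4 ≡ 17 (mod 33)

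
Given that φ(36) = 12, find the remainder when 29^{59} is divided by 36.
By Euler: 29^{12} ≡ 1 mod 36 since gcd(29, 36) = 1. 59 = 4×12 + 11. So 29^{59} ≡ 29^{11} ≡ 5 mod 36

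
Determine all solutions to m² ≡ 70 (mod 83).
The square roots of 70 mod 83 are 30 and 53. Verify: 30² = 900 ≡ 70 (mod 83)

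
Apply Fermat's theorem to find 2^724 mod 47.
By Fermat: 2^{46} ≡ 1 mod 47. 724 ≡ 34 mod 46. So 2^{724} ≡ 2^{34} ≡ 27 mod 47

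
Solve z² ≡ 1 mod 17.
The square roots of 1 mod 17 are 1 and 16. Verify: 1² = 1 ≡ 1 mod 17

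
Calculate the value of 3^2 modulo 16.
3^{2} = 9 ≡ 9 mod 16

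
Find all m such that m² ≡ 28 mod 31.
The square roots of 28 mod 31 are 20 and 11. Verify: 20² = 400 ≡ 28 mod 31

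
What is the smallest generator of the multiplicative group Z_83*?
g = 2. For each prime q|82: 2^{41}≡82, 2^{2}≡4, none ≡ 1, so ord_83(2) = 82 and 2 is a primitive root.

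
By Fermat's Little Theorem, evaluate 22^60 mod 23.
By Fermat: 22^{22} ≡ 1 (mod 23). 60 = 2×22 + 16. So 22^{60} ≡ 22^{16} ≡ 1 (mod 23)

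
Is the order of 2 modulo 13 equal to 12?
Powers of 2 mod 13: 2^1≡2, 2^2≡4, 2^3≡8, 2^4≡3, 2^5≡6, 2^6≡12, 2^7≡11, 2^8≡9, 2^9≡5, 2^10≡10, 2^11≡7, 2^12≡1. First k with 2^k≡1 is k=12. Yes, ord_13(2) = 12.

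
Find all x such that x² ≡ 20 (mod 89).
The square roots of 20 mod 89 are 51 and 38. Verify: 51² = 2601 ≡ 20 (mod 89)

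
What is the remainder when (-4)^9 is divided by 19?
By repeated squaring (mod 19): (-4)^{1}≡15, (-4)^{2}≡16, (-4)^{4}≡9, (-4)^{8}≡5. Then (-4)^{9} = (-4)^{8+1} ≡ 5 × 15 ≡ 18 (mod 19)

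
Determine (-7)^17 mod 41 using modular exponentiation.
By repeated squaring (mod 41): (-7)^{1}≡34, (-7)^{2}≡8, (-7)^{4}≡23, (-7)^{8}≡37, (-7)^{16}≡16. Then (-7)^{17} = (-7)^{16+1} ≡ 16 × 34 ≡ 11 (mod 41)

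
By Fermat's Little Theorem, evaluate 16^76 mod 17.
By Fermat: 16^{16} ≡ 1 (mod 17). 76 = 4×16 + 12. So 16^{76} ≡ 16^{12} ≡ 1 (mod 17)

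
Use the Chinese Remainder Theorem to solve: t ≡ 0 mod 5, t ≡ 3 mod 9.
M = 5 × 9 = 45. M₁ = 9, y₁ ≡ 4 mod 5. M₂ = 5, y₂ ≡ 2 mod 9. t = 0×9×4 + 3×5×2 ≡ 30 mod 45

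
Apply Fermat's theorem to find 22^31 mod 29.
By Fermat: 22^{28} ≡ 1 mod 29. So 22^{31} = 22^{28} · 22^{3} ≡ 22^{3} ≡ 5 mod 29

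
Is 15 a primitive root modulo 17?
15^{8} ≡ 1 (mod 17) and 8 < 16, so ord_17(15) = 8 ≠ 16 and 15 is not a primitive root.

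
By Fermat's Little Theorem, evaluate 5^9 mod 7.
By Fermat: 5^{6} ≡ 1 (mod 7). So 5^{9} = 5^{6} · 5^{3} ≡ 5^{3} ≡ 6 (mod 7)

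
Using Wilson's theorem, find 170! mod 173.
(172)! = (170)! × (171) × (172) ≡ -1 (mod 173). So (170)! ≡ -1 × [(172)(171)]^(-1) ≡ 86 (mod 173)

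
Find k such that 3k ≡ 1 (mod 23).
Since 23 is prime, by Fermat 3^(-1) ≡ 3^{21} ≡ 8 (mod 23). Verify: 3 × 8 = 24 ≡ 1 (mod 23)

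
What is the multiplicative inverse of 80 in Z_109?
Since 109 is prime, by Fermat 80^(-1) ≡ 80^{107} ≡ 15 (mod 109). Verify: 80 × 15 = 1200 ≡ 1 (mod 109)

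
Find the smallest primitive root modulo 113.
g = 3. Powers: [3, 9, 27, 81, 17, 51, 40, 7, 21, ...] generates all 112 non-zero residues.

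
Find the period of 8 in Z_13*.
Powers of 8 mod 13: 8^1≡8, 8^2≡12, 8^3≡5, 8^4≡1. So the order of 8 is 4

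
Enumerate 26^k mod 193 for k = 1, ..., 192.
26^1, 26^2, ..., 26^{192} mod 193: [26, 97, 13, 145, 103, 169, 148, 181, 74, 187, 37, 190, 115, 95, 154, 144, 77, 72, 135, 36, 164, 18, 82, 9, 41, 101, 117, 147, 155, 170, 174, 85, 87, 139, 140, 166, 70, 83, 35, 138, 114, 69, 57, 131, 125, 162, 159, 81, 176, 137, 88, 165, 44, 179, 22, 186, 11, 93, 102, 143, 51, 168, 122, 84, 61, 42, 127, 21, 160, 107, 80, 150, 40, 75, 20, 134, 10, 67, 5, 130, 99, 65, 146, 129, 73, 161, 133, 177, 163, 185, 178, 189, 89, 191, 141, 192, 167, 96, 180, 48, 90, 24, 45, 12, 119, 6, 156, 3, 78, 98, 39, 49, 116, 121, 58, 157, 29, 175, 111, 184, 152, 92, 76, 46, 38, 23, 19, 108, 106, 54, 53, 27, 123, 110, 158, 55, 79, 124, 136, 62, 68, 31, 34, 112, 17, 56, 105, 28, 149, 14, 171, 7, 182, 100, 91, 50, 142, 25, 71, 109, 132, 151, 66, 172, 33, 86, 113, 43, 153, 118, 173, 59, 183, 126, 188, 63, 94, 128, 47, 64, 120, 32, 60, 16, 30, 8, 15, 4, 104, 2, 52, 1]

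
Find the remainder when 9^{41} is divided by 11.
By Fermat: 9^{10} ≡ 1 mod 11. 41 = 4×10 + 1. So 9^{41} ≡ 9^{1} ≡ 9 mod 11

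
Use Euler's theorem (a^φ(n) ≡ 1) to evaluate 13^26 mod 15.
By Euler: 13^{8} ≡ 1 mod 15 since gcd(13, 15) = 1. 26 = 3×8 + 2. So 13^{26} ≡ 13^{2} ≡ 4 mod 15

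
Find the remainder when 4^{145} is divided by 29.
By Fermat: 4^{28} ≡ 1 mod 29. 145 = 5×28 + 5. So 4^{145} ≡ 4^{5} ≡ 9 mod 29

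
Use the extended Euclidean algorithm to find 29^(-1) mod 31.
Extended GCD: 29(15) + 31(-14) = 1. So 29^(-1) ≡ 15 (mod 31). Verify: 29 × 15 = 435 ≡ 1 (mod 31)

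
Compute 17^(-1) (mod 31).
Since 31 is prime, by Fermat 17^(-1) ≡ 17^{29} ≡ 11 (mod 31). Verify: 17 × 11 = 187 ≡ 1 (mod 31)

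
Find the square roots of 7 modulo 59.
The square roots of 7 mod 59 are 19 and 40. Verify: 19² = 361 ≡ 7 (mod 59)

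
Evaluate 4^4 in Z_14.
4^{4} = 256 ≡ 4 (mod 14)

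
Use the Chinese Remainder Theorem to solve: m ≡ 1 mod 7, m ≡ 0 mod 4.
M = 7 × 4 = 28. M₁ = 4, y₁ ≡ 2 mod 7. M₂ = 7, y₂ ≡ 3 mod 4. m = 1×4×2 + 0×7×3 ≡ 8 mod 28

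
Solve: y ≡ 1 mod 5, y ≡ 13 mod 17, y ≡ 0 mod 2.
M = 5 × 17 × 2 = 170. M₁ = 34, y₁ ≡ 4 mod 5. M₂ = 10, y₂ ≡ 12 mod 17. M₃ = 85, y₃ ≡ 1 mod 2. y = 1×34×4 + 13×10×12 + 0×85×1 ≡ 166 mod 170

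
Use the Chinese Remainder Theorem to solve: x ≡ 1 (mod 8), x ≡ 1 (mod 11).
M = 8 × 11 = 88. M₁ = 11, y₁ ≡ 3 (mod 8). M₂ = 8, y₂ ≡ 7 (mod 11). x = 1×11×3 + 1×8×7 ≡ 1 (mod 88)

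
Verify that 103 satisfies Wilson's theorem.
(102)! mod 103 = 102. Since this equals -1 mod 103, Wilson confirms 103 is prime.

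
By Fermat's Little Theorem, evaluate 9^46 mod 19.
By Fermat: 9^{18} ≡ 1 mod 19. 46 = 2×18 + 10. So 9^{46} ≡ 9^{10} ≡ 9 mod 19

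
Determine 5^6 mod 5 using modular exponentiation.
By repeated squaring mod 5: 5^{1}≡0, 5^{2}≡0, 5^{4}≡0. Then 5^{6} = 5^{4+2} ≡ 0 × 0 ≡ 0 mod 5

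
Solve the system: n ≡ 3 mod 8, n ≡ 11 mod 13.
M = 8 × 13 = 104. M₁ = 13, y₁ ≡ 5 mod 8. M₂ = 8, y₂ ≡ 5 mod 13. n = 3×13×5 + 11×8×5 ≡ 11 mod 104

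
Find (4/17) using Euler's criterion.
(4/17) = 4^{8} mod 17 = 1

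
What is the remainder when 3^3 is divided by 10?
3^{3} = 27 ≡ 7 (mod 10)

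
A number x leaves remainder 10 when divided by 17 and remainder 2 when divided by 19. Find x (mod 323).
M = 17 × 19 = 323. M₁ = 19, y₁ ≡ 9 (mod 17). M₂ = 17, y₂ ≡ 9 (mod 19). x = 10×19×9 + 2×17×9 ≡ 78 (mod 323)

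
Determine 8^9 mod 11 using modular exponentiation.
By repeated squaring (mod 11): 8^{1}≡8, 8^{2}≡9, 8^{4}≡4, 8^{8}≡5. Then 8^{9} = 8^{8+1} ≡ 5 × 8 ≡ 7 (mod 11)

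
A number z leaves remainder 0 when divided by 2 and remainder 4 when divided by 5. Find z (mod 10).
M = 2 × 5 = 10. M₁ = 5, y₁ ≡ 1 (mod 2). M₂ = 2, y₂ ≡ 3 (mod 5). z = 0×5×1 + 4×2×3 ≡ 4 (mod 10)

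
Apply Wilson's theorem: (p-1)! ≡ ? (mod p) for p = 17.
By Wilson's theorem, (16)! ≡ -1 ≡ 16 (mod 17)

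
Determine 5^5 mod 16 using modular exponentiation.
By repeated squaring mod 16: 5^{1}≡5, 5^{2}≡9, 5^{4}≡1. Then 5^{5} = 5^{4+1} ≡ 1 × 5 ≡ 5 mod 16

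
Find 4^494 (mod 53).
Using Fermat: 4^{52} ≡ 1 (mod 53). 494 ≡ 26 (mod 52). So 4^{494} ≡ 4^{26} ≡ 1 (mod 53)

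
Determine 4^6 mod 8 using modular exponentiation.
By repeated squaring mod 8: 4^{1}≡4, 4^{2}≡0, 4^{4}≡0. Then 4^{6} = 4^{4+2} ≡ 0 × 0 ≡ 0 mod 8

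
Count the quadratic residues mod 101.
The squaring map on Z_101* is 2-to-1, so there are (100)/2 = 50 QRs.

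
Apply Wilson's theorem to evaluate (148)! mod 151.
(150)! = (148)! × (149) × (150) ≡ -1 (mod 151). So (148)! ≡ -1 × [(150)(149)]^(-1) ≡ 75 (mod 151)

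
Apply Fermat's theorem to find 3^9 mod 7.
By Fermat: 3^{6} ≡ 1 mod 7. So 3^{9} = 3^{6} · 3^{3} ≡ 3^{3} ≡ 6 mod 7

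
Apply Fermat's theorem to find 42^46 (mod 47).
By Fermat's Little Theorem, 42^{46} ≡ 1 (mod 47) since 47 is prime and gcd(42, 47) = 1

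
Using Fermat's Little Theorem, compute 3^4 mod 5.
By Fermat's Little Theorem, 3^{4} ≡ 1 mod 5 since 5 is prime and gcd(3, 5) = 1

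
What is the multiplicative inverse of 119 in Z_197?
Since 197 is prime, by Fermat 119^(-1) ≡ 119^{195} ≡ 149 (mod 197). Verify: 119 × 149 = 17731 ≡ 1 (mod 197)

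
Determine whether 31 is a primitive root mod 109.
31^{54} ≡ 1 (mod 109) and 54 < 108, so ord_109(31) = 54 ≠ 108 and 31 is not a primitive root.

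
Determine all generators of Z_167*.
There are φ(166) = 82 primitive roots mod 167: {5, 10, 13, 15, 17, 20, 23, 26, 30, 34, 35, 37, 39, 40, 41, 43, 45, 46, 51, 52, 53, 55, 59, 60, 67, 68, 69, 70, 71, 73, 74, 78, 79, 80, 82, 83, 86, 90, 91, 92, 95, 101, 102, 103, 104, 105, 106, 109, 110, 111, 113, 117, 118, 119, 120, 123, 125, 129, 131, 134, 135, 136, 138, 139, 140, 142, 143, 145, 146, 148, 149, 151, 153, 155, 156, 158, 159, 160, 161, 163, 164, 165}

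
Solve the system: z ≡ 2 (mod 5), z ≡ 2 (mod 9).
M = 5 × 9 = 45. M₁ = 9, y₁ ≡ 4 (mod 5). M₂ = 5, y₂ ≡ 2 (mod 9). z = 2×9×4 + 2×5×2 ≡ 2 (mod 45)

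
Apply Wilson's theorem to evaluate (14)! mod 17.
(16)! = (14)! × (15) × (16) ≡ -1 (mod 17). So (14)! ≡ -1 × [(16)(15)]^(-1) ≡ 8 (mod 17)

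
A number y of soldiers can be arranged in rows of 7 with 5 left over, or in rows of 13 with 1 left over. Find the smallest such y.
M = 7 × 13 = 91. M₁ = 13, y₁ ≡ 6 mod 7. M₂ = 7, y₂ ≡ 2 mod 13. y = 5×13×6 + 1×7×2 ≡ 40 mod 91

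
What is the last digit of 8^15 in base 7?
Using Fermat: 8^{6} ≡ 1 mod 7. 15 ≡ 3 mod 6. So 8^{15} ≡ 8^{3} ≡ 1 mod 7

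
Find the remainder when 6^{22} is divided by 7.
By Fermat: 6^{6} ≡ 1 (mod 7). 22 = 3×6 + 4. So 6^{22} ≡ 6^{4} ≡ 1 (mod 7)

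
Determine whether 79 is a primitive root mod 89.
79^{44} ≡ 1 (mod 89) and 44 < 88, so ord_89(79) = 44 ≠ 88 and 79 is not a primitive root.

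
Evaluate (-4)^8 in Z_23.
By repeated squaring (mod 23): (-4)^{1}≡19, (-4)^{2}≡16, (-4)^{4}≡3, (-4)^{8}≡9. So (-4)^{8} ≡ 9 (mod 23)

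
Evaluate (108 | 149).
(108/149) = 108^{74} mod 149 = -1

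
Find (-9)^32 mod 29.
Using Fermat: (-9)^{28} ≡ 1 mod 29. 32 ≡ 4 mod 28. So (-9)^{32} ≡ (-9)^{4} ≡ 7 mod 29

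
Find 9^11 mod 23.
By repeated squaring mod 23: 9^{1}≡9, 9^{2}≡12, 9^{4}≡6, 9^{8}≡13. Then 9^{11} = 9^{8+2+1} ≡ 13 × 12 × 9 ≡ 1 mod 23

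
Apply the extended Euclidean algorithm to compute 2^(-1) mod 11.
Extended GCD: 2(-5) + 11(1) = 1. So 2^(-1) ≡ -5 ≡ 6 (mod 11). Verify: 2 × 6 = 12 ≡ 1 (mod 11)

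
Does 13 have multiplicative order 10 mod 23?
Powers of 13 mod 23: 13^1≡13, 13^2≡8, 13^3≡12, 13^4≡18, 13^5≡4, 13^6≡6, 13^7≡9, 13^8≡2, 13^9≡3, 13^10≡16, 13^11≡1. 13^10≡16≢1, so ord ≠ 10. No, the actual order is 11.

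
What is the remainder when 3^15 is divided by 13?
Using Fermat: 3^{12} ≡ 1 mod 13. 15 ≡ 3 mod 12. So 3^{15} ≡ 3^{3} ≡ 1 mod 13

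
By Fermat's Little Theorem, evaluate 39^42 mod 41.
By Fermat: 39^{40} ≡ 1 mod 41. So 39^{42} = 39^{40} · 39^{2} ≡ 39^{2} ≡ 4 mod 41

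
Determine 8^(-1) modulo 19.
Since 19 is prime, by Fermat 8^(-1) ≡ 8^{17} ≡ 12 (mod 19). Verify: 8 × 12 = 96 ≡ 1 (mod 19)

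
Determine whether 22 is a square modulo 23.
By Euler's criterion: 22^{11} ≡ 22 (mod 23). Since this equals -1 (≡ 22), 22 is not a QR.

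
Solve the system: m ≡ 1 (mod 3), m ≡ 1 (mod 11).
M = 3 × 11 = 33. M₁ = 11, y₁ ≡ 2 (mod 3). M₂ = 3, y₂ ≡ 4 (mod 11). m = 1×11×2 + 1×3×4 ≡ 1 (mod 33)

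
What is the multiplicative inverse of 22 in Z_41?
Since 41 is prime, by Fermat 22^(-1) ≡ 22^{39} ≡ 28 (mod 41). Verify: 22 × 28 = 616 ≡ 1 (mod 41)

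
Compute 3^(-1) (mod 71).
Since 71 is prime, by Fermat 3^(-1) ≡ 3^{69} ≡ 24 (mod 71). Verify: 3 × 24 = 72 ≡ 1 (mod 71)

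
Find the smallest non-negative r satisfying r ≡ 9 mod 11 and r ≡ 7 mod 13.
M = 11 × 13 = 143. M₁ = 13, y₁ ≡ 6 mod 11. M₂ = 11, y₂ ≡ 6 mod 13. r = 9×13×6 + 7×11×6 ≡ 20 mod 143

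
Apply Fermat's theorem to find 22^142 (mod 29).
By Fermat: 22^{28} ≡ 1 (mod 29). 142 = 5×28 + 2. So 22^{142} ≡ 22^{2} ≡ 20 (mod 29)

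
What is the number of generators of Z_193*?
Number of primitive roots mod 193 = φ(p-1) = φ(192) = 64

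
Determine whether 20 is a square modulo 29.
By Euler's criterion: 20^{14} ≡ 1 mod 29. Since this equals 1, 20 is a QR.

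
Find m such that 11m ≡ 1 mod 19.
Since 19 is prime, by Fermat 11^(-1) ≡ 11^{17} ≡ 7 mod 19. Verify: 11 × 7 = 77 ≡ 1 mod 19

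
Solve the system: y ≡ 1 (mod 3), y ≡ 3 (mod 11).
M = 3 × 11 = 33. M₁ = 11, y₁ ≡ 2 (mod 3). M₂ = 3, y₂ ≡ 4 (mod 11). y = 1×11×2 + 3×3×4 ≡ 25 (mod 33)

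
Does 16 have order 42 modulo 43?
16^{7} ≡ 1 mod 43 and 7 < 42, so ord_43(16) = 7 ≠ 42 and 16 is not a primitive root.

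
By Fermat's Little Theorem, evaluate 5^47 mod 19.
By Fermat: 5^{18} ≡ 1 (mod 19). 47 = 2×18 + 11. So 5^{47} ≡ 5^{11} ≡ 6 (mod 19)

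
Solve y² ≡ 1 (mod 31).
The square roots of 1 mod 31 are 1 and 30. Verify: 1² = 1 ≡ 1 (mod 31)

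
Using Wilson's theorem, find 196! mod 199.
(198)! = (196)! × (197) × (198) ≡ -1 (mod 199). So (196)! ≡ -1 × [(198)(197)]^(-1) ≡ 99 (mod 199)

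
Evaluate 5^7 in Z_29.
By repeated squaring mod 29: 5^{1}≡5, 5^{2}≡25, 5^{4}≡16. Then 5^{7} = 5^{4+2+1} ≡ 16 × 25 × 5 ≡ 28 mod 29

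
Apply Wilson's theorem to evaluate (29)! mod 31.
(30)! = (29)! × (30) ≡ -1 (mod 31). So (29)! ≡ -1 × (30)^(-1) ≡ (-1)×(-1) = 1 (mod 31)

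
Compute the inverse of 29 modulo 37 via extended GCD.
Extended GCD: 29(-14) + 37(11) = 1. So 29^(-1) ≡ -14 ≡ 23 mod 37. Verify: 29 × 23 = 667 ≡ 1 mod 37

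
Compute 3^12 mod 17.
By repeated squaring (mod 17): 3^{1}≡3, 3^{2}≡9, 3^{4}≡13, 3^{8}≡16. Then 3^{12} = 3^{8+4} ≡ 16 × 13 ≡ 4 (mod 17)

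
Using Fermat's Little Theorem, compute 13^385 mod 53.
By Fermat: 13^{52} ≡ 1 (mod 53). 385 ≡ 21 (mod 52). So 13^{385} ≡ 13^{21} ≡ 36 (mod 53)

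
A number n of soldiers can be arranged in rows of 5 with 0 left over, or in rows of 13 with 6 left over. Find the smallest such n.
M = 5 × 13 = 65. M₁ = 13, y₁ ≡ 2 mod 5. M₂ = 5, y₂ ≡ 8 mod 13. n = 0×13×2 + 6×5×8 ≡ 45 mod 65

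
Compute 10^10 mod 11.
Using Fermat: 10^{10} ≡ 1 mod 11. 10 ≡ 0 mod 10. So 10^{10} ≡ 10^{0} ≡ 1 mod 11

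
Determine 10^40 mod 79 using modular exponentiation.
By repeated squaring mod 79: 10^{1}≡10, 10^{2}≡21, 10^{4}≡46, 10^{8}≡62, 10^{16}≡52, 10^{32}≡18. Then 10^{40} = 10^{32+8} ≡ 18 × 62 ≡ 10 mod 79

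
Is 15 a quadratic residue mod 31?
By Euler's criterion: 15^{15} ≡ 30 mod 31. Since this equals -1 (≡ 30), 15 is not a QR.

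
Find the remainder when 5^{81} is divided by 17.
By Fermat: 5^{16} ≡ 1 mod 17. 81 = 5×16 + 1. So 5^{81} ≡ 5^{1} ≡ 5 mod 17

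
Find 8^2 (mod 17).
8^{2} = 64 ≡ 13 (mod 17)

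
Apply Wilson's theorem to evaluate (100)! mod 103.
(102)! = (100)! × (101) × (102) ≡ -1 mod 103. So (100)! ≡ -1 × [(102)(101)]^(-1) ≡ 51 mod 103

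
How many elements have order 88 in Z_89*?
Number of primitive roots mod 89 = φ(p-1) = φ(88) = 40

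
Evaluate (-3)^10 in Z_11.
Using Fermat: (-3)^{10} ≡ 1 mod 11. 10 ≡ 0 mod 10. So (-3)^{10} ≡ (-3)^{0} ≡ 1 mod 11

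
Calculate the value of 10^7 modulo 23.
By repeated squaring (mod 23): 10^{1}≡10, 10^{2}≡8, 10^{4}≡18. Then 10^{7} = 10^{4+2+1} ≡ 18 × 8 × 10 ≡ 14 (mod 23)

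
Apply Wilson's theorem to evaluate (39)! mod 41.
(40)! = (39)! × (40) ≡ -1 (mod 41). So (39)! ≡ -1 × (40)^(-1) ≡ (-1)×(-1) = 1 (mod 41)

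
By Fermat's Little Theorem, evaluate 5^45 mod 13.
By Fermat: 5^{12} ≡ 1 mod 13. 45 = 3×12 + 9. So 5^{45} ≡ 5^{9} ≡ 5 mod 13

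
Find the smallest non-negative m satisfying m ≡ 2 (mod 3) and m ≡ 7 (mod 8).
M = 3 × 8 = 24. M₁ = 8, y₁ ≡ 2 (mod 3). M₂ = 3, y₂ ≡ 3 (mod 8). m = 2×8×2 + 7×3×3 ≡ 23 (mod 24)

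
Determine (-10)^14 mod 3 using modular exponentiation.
Using Fermat: (-10)^{2} ≡ 1 mod 3. 14 ≡ 0 mod 2. So (-10)^{14} ≡ (-10)^{0} ≡ 1 mod 3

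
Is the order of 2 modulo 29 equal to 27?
Powers of 2 mod 29: 2^1≡2, 2^2≡4, 2^3≡8, 2^4≡16, 2^5≡3, 2^6≡6, 2^7≡12, 2^8≡24, 2^9≡19, 2^10≡9, 2^11≡18, 2^12≡7, 2^13≡14, 2^14≡28, 2^15≡27, 2^16≡25, 2^17≡21, 2^18≡13, 2^19≡26, 2^20≡23, 2^21≡17, 2^22≡5, 2^23≡10, 2^24≡20, 2^25≡11, 2^26≡22, 2^27≡15, 2^28≡1. 2^27≡15≢1, so ord ≠ 27. No, the actual order is 28.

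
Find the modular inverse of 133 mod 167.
Since 167 is prime, by Fermat 133^(-1) ≡ 133^{165} ≡ 54 mod 167. Verify: 133 × 54 = 7182 ≡ 1 mod 167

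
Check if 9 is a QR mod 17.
By Euler's criterion: 9^{8} ≡ 1 (mod 17). Since this equals 1, 9 is a QR.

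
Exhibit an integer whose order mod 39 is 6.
4 has order 6 mod 39 since 4^{6} ≡ 1 mod 39 and no smaller power works.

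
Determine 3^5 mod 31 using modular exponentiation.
By repeated squaring (mod 31): 3^{1}≡3, 3^{2}≡9, 3^{4}≡19. Then 3^{5} = 3^{4+1} ≡ 19 × 3 ≡ 26 (mod 31)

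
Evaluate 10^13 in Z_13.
Using Fermat: 10^{12} ≡ 1 (mod 13). 13 ≡ 1 (mod 12). So 10^{13} ≡ 10^{1} ≡ 10 (mod 13)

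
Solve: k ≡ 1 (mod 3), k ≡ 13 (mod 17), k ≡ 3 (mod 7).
M = 3 × 17 × 7 = 357. M₁ = 119, y₁ ≡ 2 (mod 3). M₂ = 21, y₂ ≡ 13 (mod 17). M₃ = 51, y₃ ≡ 4 (mod 7). k = 1×119×2 + 13×21×13 + 3×51×4 ≡ 115 (mod 357)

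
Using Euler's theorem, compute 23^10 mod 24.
By Euler: 23^{8} ≡ 1 mod 24 since gcd(23, 24) = 1. 10 = 1×8 + 2. So 23^{10} ≡ 23^{2} ≡ 1 mod 24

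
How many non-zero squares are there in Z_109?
For prime 109, there are (p-1)/2 = (109-1)/2 = 54 quadratic residues (excluding 0).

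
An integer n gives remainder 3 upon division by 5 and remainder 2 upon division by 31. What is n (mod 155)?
M = 5 × 31 = 155. M₁ = 31, y₁ ≡ 1 (mod 5). M₂ = 5, y₂ ≡ 25 (mod 31). n = 3×31×1 + 2×5×25 ≡ 33 (mod 155)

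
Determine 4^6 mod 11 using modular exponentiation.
By repeated squaring (mod 11): 4^{1}≡4, 4^{2}≡5, 4^{4}≡3. Then 4^{6} = 4^{4+2} ≡ 3 × 5 ≡ 4 (mod 11)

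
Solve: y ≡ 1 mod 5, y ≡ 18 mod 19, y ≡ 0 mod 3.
M = 5 × 19 × 3 = 285. M₁ = 57, y₁ ≡ 3 mod 5. M₂ = 15, y₂ ≡ 14 mod 19. M₃ = 95, y₃ ≡ 2 mod 3. y = 1×57×3 + 18×15×14 + 0×95×2 ≡ 246 mod 285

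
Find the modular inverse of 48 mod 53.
Since 53 is prime, by Fermat 48^(-1) ≡ 48^{51} ≡ 21 (mod 53). Verify: 48 × 21 = 1008 ≡ 1 (mod 53)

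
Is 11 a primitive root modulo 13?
ord_13(11) divides 12. For each prime q|12: 11^{6}≡12, 11^{4}≡3, none ≡ 1. So 11 has order 12 and is a primitive root mod 13.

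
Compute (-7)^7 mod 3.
Using Fermat: (-7)^{2} ≡ 1 (mod 3). 7 ≡ 1 (mod 2). So (-7)^{7} ≡ (-7)^{1} ≡ 2 (mod 3)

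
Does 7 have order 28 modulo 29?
7^{7} ≡ 1 (mod 29) and 7 < 28, so ord_29(7) = 7 ≠ 28 and 7 is not a primitive root.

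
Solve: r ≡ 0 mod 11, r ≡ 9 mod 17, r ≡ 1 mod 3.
M = 11 × 17 × 3 = 561. M₁ = 51, y₁ ≡ 8 mod 11. M₂ = 33, y₂ ≡ 16 mod 17. M₃ = 187, y₃ ≡ 1 mod 3. r = 0×51×8 + 9×33×16 + 1×187×1 ≡ 451 mod 561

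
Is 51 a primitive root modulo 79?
51^{39} ≡ 1 mod 79 and 39 < 78, so ord_79(51) = 39 ≠ 78 and 51 is not a primitive root.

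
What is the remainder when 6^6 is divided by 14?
By repeated squaring (mod 14): 6^{1}≡6, 6^{2}≡8, 6^{4}≡8. Then 6^{6} = 6^{4+2} ≡ 8 × 8 ≡ 8 (mod 14)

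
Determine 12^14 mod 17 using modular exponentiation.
By repeated squaring mod 17: 12^{1}≡12, 12^{2}≡8, 12^{4}≡13, 12^{8}≡16. Then 12^{14} = 12^{8+4+2} ≡ 16 × 13 × 8 ≡ 15 mod 17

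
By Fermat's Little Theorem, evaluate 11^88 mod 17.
By Fermat: 11^{16} ≡ 1 mod 17. 88 = 5×16 + 8. So 11^{88} ≡ 11^{8} ≡ 16 mod 17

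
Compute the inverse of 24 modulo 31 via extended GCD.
Extended GCD: 24(-9) + 31(7) = 1. So 24^(-1) ≡ -9 ≡ 22 (mod 31). Verify: 24 × 22 = 528 ≡ 1 (mod 31)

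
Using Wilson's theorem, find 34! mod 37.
(36)! = (34)! × (35) × (36) ≡ -1 mod 37. So (34)! ≡ -1 × [(36)(35)]^(-1) ≡ 18 mod 37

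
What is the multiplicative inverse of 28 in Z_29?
Since 29 is prime, by Fermat 28^(-1) ≡ 28^{27} ≡ 28 mod 29. Verify: 28 × 28 = 784 ≡ 1 mod 29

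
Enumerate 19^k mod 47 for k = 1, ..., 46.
19^1, 19^2, ..., 19^{46} mod 47: [19, 32, 44, 37, 45, 9, 30, 6, 20, 4, 29, 34, 35, 7, 39, 36, 26, 24, 33, 16, 22, 42, 46, 28, 15, 3, 10, 2, 38, 17, 41, 27, 43, 18, 13, 12, 40, 8, 11, 21, 23, 14, 31, 25, 5, 1]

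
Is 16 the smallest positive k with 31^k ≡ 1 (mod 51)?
Powers of 31 mod 51: 31^1≡31, 31^2≡43, 31^3≡7, 31^4≡13, 31^5≡46, 31^6≡49, 31^7≡40, 31^8≡16, 31^9≡37, 31^10≡25, 31^11≡10, 31^12≡4, 31^13≡22, 31^14≡19, 31^15≡28, 31^16≡1. First k with 31^k≡1 is k=16. Yes, ord_51(31) = 16.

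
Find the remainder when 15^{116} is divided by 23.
By Fermat: 15^{22} ≡ 1 (mod 23). 116 = 5×22 + 6. So 15^{116} ≡ 15^{6} ≡ 13 (mod 23)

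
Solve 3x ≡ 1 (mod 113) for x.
Since 113 is prime, by Fermat 3^(-1) ≡ 3^{111} ≡ 38 (mod 113). Verify: 3 × 38 = 114 ≡ 1 (mod 113)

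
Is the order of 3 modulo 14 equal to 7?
Powers of 3 mod 14: 3^1≡3, 3^2≡9, 3^3≡13, 3^4≡11, 3^5≡5, 3^6≡1. Already 3^6≡1, so the order is 6 < 7. No, the actual order is 6.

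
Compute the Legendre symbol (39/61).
(39/61) = 39^{30} mod 61 = 1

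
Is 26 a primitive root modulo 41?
ord_41(26) divides 40. For each prime q|40: 26^{20}≡40, 26^{8}≡18, none ≡ 1. So 26 has order 40 and is a primitive root mod 41.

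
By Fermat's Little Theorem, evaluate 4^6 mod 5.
By Fermat: 4^{4} ≡ 1 mod 5. So 4^{6} = 4^{4} · 4^{2} ≡ 4^{2} ≡ 1 mod 5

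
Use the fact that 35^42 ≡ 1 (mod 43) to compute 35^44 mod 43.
By Fermat: 35^{42} ≡ 1 (mod 43). So 35^{44} = 35^{42} · 35^{2} ≡ 35^{2} ≡ 21 (mod 43)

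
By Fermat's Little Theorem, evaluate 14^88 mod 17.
By Fermat: 14^{16} ≡ 1 mod 17. 88 = 5×16 + 8. So 14^{88} ≡ 14^{8} ≡ 16 mod 17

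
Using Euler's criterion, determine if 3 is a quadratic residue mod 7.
By Euler's criterion: 3^{3} ≡ 6 (mod 7). Since this equals -1 (≡ 6), 3 is not a QR.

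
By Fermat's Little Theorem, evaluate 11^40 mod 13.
By Fermat: 11^{12} ≡ 1 mod 13. 40 = 3×12 + 4. So 11^{40} ≡ 11^{4} ≡ 3 mod 13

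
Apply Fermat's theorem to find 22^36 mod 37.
By Fermat's Little Theorem, 22^{36} ≡ 1 mod 37 since 37 is prime and gcd(22, 37) = 1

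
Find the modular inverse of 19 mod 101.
Since 101 is prime, by Fermat 19^(-1) ≡ 19^{99} ≡ 16 (mod 101). Verify: 19 × 16 = 304 ≡ 1 (mod 101)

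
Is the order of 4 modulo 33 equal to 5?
Powers of 4 mod 33: 4^1≡4, 4^2≡16, 4^3≡31, 4^4≡25, 4^5≡1. First k with 4^k≡1 is k=5. Yes, ord_33(4) = 5.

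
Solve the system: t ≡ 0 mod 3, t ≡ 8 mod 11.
M = 3 × 11 = 33. M₁ = 11, y₁ ≡ 2 mod 3. M₂ = 3, y₂ ≡ 4 mod 11. t = 0×11×2 + 8×3×4 ≡ 30 mod 33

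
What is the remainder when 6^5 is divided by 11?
By repeated squaring (mod 11): 6^{1}≡6, 6^{2}≡3, 6^{4}≡9. Then 6^{5} = 6^{4+1} ≡ 9 × 6 ≡ 10 (mod 11)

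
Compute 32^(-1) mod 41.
Since 41 is prime, by Fermat 32^(-1) ≡ 32^{39} ≡ 9 mod 41. Verify: 32 × 9 = 288 ≡ 1 mod 41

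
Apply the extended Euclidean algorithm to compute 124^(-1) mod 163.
Extended GCD: 124(-46) + 163(35) = 1. So 124^(-1) ≡ -46 ≡ 117 (mod 163). Verify: 124 × 117 = 14508 ≡ 1 (mod 163)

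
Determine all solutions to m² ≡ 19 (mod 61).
The square roots of 19 mod 61 are 43 and 18. Verify: 43² = 1849 ≡ 19 (mod 61)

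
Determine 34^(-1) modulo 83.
Since 83 is prime, by Fermat 34^(-1) ≡ 34^{81} ≡ 22 (mod 83). Verify: 34 × 22 = 748 ≡ 1 (mod 83)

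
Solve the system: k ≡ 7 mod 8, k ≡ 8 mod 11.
M = 8 × 11 = 88. M₁ = 11, y₁ ≡ 3 mod 8. M₂ = 8, y₂ ≡ 7 mod 11. k = 7×11×3 + 8×8×7 ≡ 63 mod 88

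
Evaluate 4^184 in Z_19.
Using Fermat: 4^{18} ≡ 1 mod 19. 184 ≡ 4 mod 18. So 4^{184} ≡ 4^{4} ≡ 9 mod 19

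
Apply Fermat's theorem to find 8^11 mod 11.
By Fermat: 8^{10} ≡ 1 mod 11. So 8^{11} = 8^{10} · 8^{1} ≡ 8^{1} ≡ 8 mod 11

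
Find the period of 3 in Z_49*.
Powers of 3 mod 49: 3^1≡3, 3^2≡9, 3^3≡27, 3^4≡32, 3^5≡47, 3^6≡43, 3^7≡31, 3^8≡44, 3^9≡34, 3^10≡4, 3^11≡12, 3^12≡36, 3^13≡10, 3^14≡30, 3^15≡41, 3^16≡25, 3^17≡26, 3^18≡29, 3^19≡38, 3^20≡16, 3^21≡48, 3^22≡46, 3^23≡40, 3^24≡22, 3^25≡17, 3^26≡2, 3^27≡6, 3^28≡18, 3^29≡5, 3^30≡15, 3^31≡45, 3^32≡37, 3^33≡13, 3^34≡39, 3^35≡19, 3^36≡8, 3^37≡24, 3^38≡23, 3^39≡20, 3^40≡11, 3^41≡33, 3^42≡1. So the order of 3 is 42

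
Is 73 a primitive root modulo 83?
ord_83(73) divides 82. For each prime q|82: 73^{41}≡82, 73^{2}≡17, none ≡ 1. So 73 has order 82 and is a primitive root mod 83.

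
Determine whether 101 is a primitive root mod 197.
101^{49} ≡ 1 (mod 197) and 49 < 196, so ord_197(101) = 49 ≠ 196 and 101 is not a primitive root.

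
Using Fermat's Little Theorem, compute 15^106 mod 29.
By Fermat: 15^{28} ≡ 1 mod 29. 106 = 3×28 + 22. So 15^{106} ≡ 15^{22} ≡ 6 mod 29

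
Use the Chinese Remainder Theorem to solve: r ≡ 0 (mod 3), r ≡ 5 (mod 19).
M = 3 × 19 = 57. M₁ = 19, y₁ ≡ 1 (mod 3). M₂ = 3, y₂ ≡ 13 (mod 19). r = 0×19×1 + 5×3×13 ≡ 24 (mod 57)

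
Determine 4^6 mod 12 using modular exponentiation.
By repeated squaring (mod 12): 4^{1}≡4, 4^{2}≡4, 4^{4}≡4. Then 4^{6} = 4^{4+2} ≡ 4 × 4 ≡ 4 (mod 12)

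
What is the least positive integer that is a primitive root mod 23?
g = 5. For each prime q|22: 5^{11}≡22, 5^{2}≡2, none ≡ 1, so ord_23(5) = 22 and 5 is a primitive root.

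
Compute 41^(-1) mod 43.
Since 43 is prime, by Fermat 41^(-1) ≡ 41^{41} ≡ 21 mod 43. Verify: 41 × 21 = 861 ≡ 1 mod 43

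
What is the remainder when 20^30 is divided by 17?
Using Fermat: 20^{16} ≡ 1 (mod 17). 30 ≡ 14 (mod 16). So 20^{30} ≡ 20^{14} ≡ 2 (mod 17)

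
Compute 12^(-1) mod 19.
Since 19 is prime, by Fermat 12^(-1) ≡ 12^{17} ≡ 8 mod 19. Verify: 12 × 8 = 96 ≡ 1 mod 19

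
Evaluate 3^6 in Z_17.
By repeated squaring (mod 17): 3^{1}≡3, 3^{2}≡9, 3^{4}≡13. Then 3^{6} = 3^{4+2} ≡ 13 × 9 ≡ 15 (mod 17)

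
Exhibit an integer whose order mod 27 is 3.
10 has order 3 mod 27 since 10^{3} ≡ 1 mod 27 and no smaller power works.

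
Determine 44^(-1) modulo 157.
Since 157 is prime, by Fermat 44^(-1) ≡ 44^{155} ≡ 25 mod 157. Verify: 44 × 25 = 1100 ≡ 1 mod 157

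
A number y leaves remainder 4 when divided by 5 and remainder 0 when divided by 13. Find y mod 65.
M = 5 × 13 = 65. M₁ = 13, y₁ ≡ 2 mod 5. M₂ = 5, y₂ ≡ 8 mod 13. y = 4×13×2 + 0×5×8 ≡ 39 mod 65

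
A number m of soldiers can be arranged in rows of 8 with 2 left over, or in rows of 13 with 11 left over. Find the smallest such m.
M = 8 × 13 = 104. M₁ = 13, y₁ ≡ 5 mod 8. M₂ = 8, y₂ ≡ 5 mod 13. m = 2×13×5 + 11×8×5 ≡ 50 mod 104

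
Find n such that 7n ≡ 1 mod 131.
Since 131 is prime, by Fermat 7^(-1) ≡ 7^{129} ≡ 75 mod 131. Verify: 7 × 75 = 525 ≡ 1 mod 131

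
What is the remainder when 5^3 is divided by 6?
5^{3} = 125 ≡ 5 mod 6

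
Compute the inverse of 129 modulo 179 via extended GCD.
Extended GCD: 129(68) + 179(-49) = 1. So 129^(-1) ≡ 68 mod 179. Verify: 129 × 68 = 8772 ≡ 1 mod 179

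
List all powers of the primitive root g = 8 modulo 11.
8^1, 8^2, ..., 8^{10} mod 11: [8, 9, 6, 4, 10, 3, 2, 5, 7, 1]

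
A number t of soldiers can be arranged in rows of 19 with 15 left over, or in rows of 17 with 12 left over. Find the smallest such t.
M = 19 × 17 = 323. M₁ = 17, y₁ ≡ 9 mod 19. M₂ = 19, y₂ ≡ 9 mod 17. t = 15×17×9 + 12×19×9 ≡ 148 mod 323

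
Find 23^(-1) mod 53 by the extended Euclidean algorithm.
Extended GCD: 23(-23) + 53(10) = 1. So 23^(-1) ≡ -23 ≡ 30 mod 53. Verify: 23 × 30 = 690 ≡ 1 mod 53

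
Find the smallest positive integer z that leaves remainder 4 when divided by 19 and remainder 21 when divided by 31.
M = 19 × 31 = 589. M₁ = 31, y₁ ≡ 8 mod 19. M₂ = 19, y₂ ≡ 18 mod 31. z = 4×31×8 + 21×19×18 ≡ 517 mod 589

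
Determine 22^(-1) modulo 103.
Since 103 is prime, by Fermat 22^(-1) ≡ 22^{101} ≡ 89 (mod 103). Verify: 22 × 89 = 1958 ≡ 1 (mod 103)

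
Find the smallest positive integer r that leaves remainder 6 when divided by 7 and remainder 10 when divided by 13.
M = 7 × 13 = 91. M₁ = 13, y₁ ≡ 6 mod 7. M₂ = 7, y₂ ≡ 2 mod 13. r = 6×13×6 + 10×7×2 ≡ 62 mod 91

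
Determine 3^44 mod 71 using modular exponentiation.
By repeated squaring mod 71: 3^{1}≡3, 3^{2}≡9, 3^{4}≡10, 3^{8}≡29, 3^{16}≡60, 3^{32}≡50. Then 3^{44} = 3^{32+8+4} ≡ 50 × 29 × 10 ≡ 16 mod 71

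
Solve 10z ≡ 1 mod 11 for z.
Since 11 is prime, by Fermat 10^(-1) ≡ 10^{9} ≡ 10 mod 11. Verify: 10 × 10 = 100 ≡ 1 mod 11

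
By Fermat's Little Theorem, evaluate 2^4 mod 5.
By Fermat's Little Theorem, 2^{4} ≡ 1 mod 5 since 5 is prime and gcd(2, 5) = 1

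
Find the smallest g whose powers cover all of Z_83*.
g = 2. Powers: [2, 4, 8, 16, 32, 64, 45, 7, ...] generates all 82 non-zero residues.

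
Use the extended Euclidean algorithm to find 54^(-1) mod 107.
Extended GCD: 54(2) + 107(-1) = 1. So 54^(-1) ≡ 2 mod 107. Verify: 54 × 2 = 108 ≡ 1 mod 107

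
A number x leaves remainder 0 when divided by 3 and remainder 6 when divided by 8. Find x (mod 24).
M = 3 × 8 = 24. M₁ = 8, y₁ ≡ 2 (mod 3). M₂ = 3, y₂ ≡ 3 (mod 8). x = 0×8×2 + 6×3×3 ≡ 6 (mod 24)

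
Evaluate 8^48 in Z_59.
By repeated squaring (mod 59): 8^{1}≡8, 8^{2}≡5, 8^{4}≡25, 8^{8}≡35, 8^{16}≡45, 8^{32}≡19. Then 8^{48} = 8^{32+16} ≡ 19 × 45 ≡ 29 (mod 59)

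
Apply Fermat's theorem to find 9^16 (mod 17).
By Fermat's Little Theorem, 9^{16} ≡ 1 (mod 17) since 17 is prime and gcd(9, 17) = 1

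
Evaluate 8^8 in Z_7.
Using Fermat: 8^{6} ≡ 1 (mod 7). 8 ≡ 2 (mod 6). So 8^{8} ≡ 8^{2} ≡ 1 (mod 7)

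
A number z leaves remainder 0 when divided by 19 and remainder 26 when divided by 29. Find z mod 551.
M = 19 × 29 = 551. M₁ = 29, y₁ ≡ 2 mod 19. M₂ = 19, y₂ ≡ 26 mod 29. z = 0×29×2 + 26×19×26 ≡ 171 mod 551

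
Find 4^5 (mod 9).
By repeated squaring (mod 9): 4^{1}≡4, 4^{2}≡7, 4^{4}≡4. Then 4^{5} = 4^{4+1} ≡ 4 × 4 ≡ 7 (mod 9)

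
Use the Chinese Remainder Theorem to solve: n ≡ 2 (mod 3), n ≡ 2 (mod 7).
M = 3 × 7 = 21. M₁ = 7, y₁ ≡ 1 (mod 3). M₂ = 3, y₂ ≡ 5 (mod 7). n = 2×7×1 + 2×3×5 ≡ 2 (mod 21)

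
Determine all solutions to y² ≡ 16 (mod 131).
The square roots of 16 mod 131 are 4 and 127. Verify: 4² = 16 ≡ 16 (mod 131)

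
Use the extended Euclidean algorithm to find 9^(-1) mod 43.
Extended GCD: 9(-19) + 43(4) = 1. So 9^(-1) ≡ -19 ≡ 24 mod 43. Verify: 9 × 24 = 216 ≡ 1 mod 43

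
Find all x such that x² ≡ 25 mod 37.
The square roots of 25 mod 37 are 5 and 32. Verify: 5² = 25 ≡ 25 mod 37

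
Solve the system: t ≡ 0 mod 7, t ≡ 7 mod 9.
M = 7 × 9 = 63. M₁ = 9, y₁ ≡ 4 mod 7. M₂ = 7, y₂ ≡ 4 mod 9. t = 0×9×4 + 7×7×4 ≡ 7 mod 63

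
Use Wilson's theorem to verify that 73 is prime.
(72)! mod 73 = 72. Since this equals -1 mod 73, Wilson confirms 73 is prime.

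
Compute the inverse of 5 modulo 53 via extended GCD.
Extended GCD: 5(-21) + 53(2) = 1. So 5^(-1) ≡ -21 ≡ 32 mod 53. Verify: 5 × 32 = 160 ≡ 1 mod 53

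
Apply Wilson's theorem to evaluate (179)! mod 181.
(180)! = (179)! × (180) ≡ -1 mod 181. So (179)! ≡ -1 × (180)^(-1) ≡ (-1)×(-1) = 1 mod 181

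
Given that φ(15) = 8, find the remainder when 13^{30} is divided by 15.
By Euler: 13^{8} ≡ 1 (mod 15) since gcd(13, 15) = 1. 30 = 3×8 + 6. So 13^{30} ≡ 13^{6} ≡ 4 (mod 15)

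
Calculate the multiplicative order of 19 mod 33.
Powers of 19 mod 33: 19^1≡19, 19^2≡31, 19^3≡28, 19^4≡4, 19^5≡10, 19^6≡25, 19^7≡13, 19^8≡16, 19^9≡7, 19^10≡1. ord_33(19) = 10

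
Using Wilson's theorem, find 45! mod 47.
(46)! = (45)! × (46) ≡ -1 mod 47. So (45)! ≡ -1 × (46)^(-1) ≡ (-1)×(-1) = 1 mod 47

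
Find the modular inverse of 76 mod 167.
Since 167 is prime, by Fermat 76^(-1) ≡ 76^{165} ≡ 11 (mod 167). Verify: 76 × 11 = 836 ≡ 1 (mod 167)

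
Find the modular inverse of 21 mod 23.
Since 23 is prime, by Fermat 21^(-1) ≡ 21^{21} ≡ 11 mod 23. Verify: 21 × 11 = 231 ≡ 1 mod 23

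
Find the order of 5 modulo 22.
Powers of 5 mod 22: 5^1≡5, 5^2≡3, 5^3≡15, 5^4≡9, 5^5≡1. So the order of 5 is 5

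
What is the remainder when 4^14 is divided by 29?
By repeated squaring (mod 29): 4^{1}≡4, 4^{2}≡16, 4^{4}≡24, 4^{8}≡25. Then 4^{14} = 4^{8+4+2} ≡ 25 × 24 × 16 ≡ 1 (mod 29)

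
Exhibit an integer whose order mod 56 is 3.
9 has order 3 mod 56 since 9^{3} ≡ 1 (mod 56) and no smaller power works.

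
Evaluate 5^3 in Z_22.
5^{3} = 125 ≡ 15 (mod 22)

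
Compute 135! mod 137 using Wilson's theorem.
(136)! = (135)! × (136) ≡ -1 mod 137. So (135)! ≡ -1 × (136)^(-1) ≡ (-1)×(-1) = 1 mod 137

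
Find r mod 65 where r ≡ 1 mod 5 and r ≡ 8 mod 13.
M = 5 × 13 = 65. M₁ = 13, y₁ ≡ 2 mod 5. M₂ = 5, y₂ ≡ 8 mod 13. r = 1×13×2 + 8×5×8 ≡ 21 mod 65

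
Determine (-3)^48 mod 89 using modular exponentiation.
By repeated squaring mod 89: (-3)^{1}≡86, (-3)^{2}≡9, (-3)^{4}≡81, (-3)^{8}≡64, (-3)^{16}≡2, (-3)^{32}≡4. Then (-3)^{48} = (-3)^{32+16} ≡ 4 × 2 ≡ 8 mod 89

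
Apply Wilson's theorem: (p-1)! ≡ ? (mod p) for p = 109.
By Wilson's theorem, (108)! ≡ -1 ≡ 108 (mod 109)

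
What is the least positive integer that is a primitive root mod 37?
g = 2. For each prime q|36: 2^{18}≡36, 2^{12}≡26, none ≡ 1, so ord_37(2) = 36 and 2 is a primitive root.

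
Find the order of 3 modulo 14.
Powers of 3 mod 14: 3^1≡3, 3^2≡9, 3^3≡13, 3^4≡11, 3^5≡5, 3^6≡1. ord_14(3) = 6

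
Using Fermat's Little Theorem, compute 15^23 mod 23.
By Fermat: 15^{22} ≡ 1 mod 23. So 15^{23} = 15^{22} · 15^{1} ≡ 15^{1} ≡ 15 mod 23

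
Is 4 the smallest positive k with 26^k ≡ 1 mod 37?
Powers of 26 mod 37: 26^1≡26, 26^2≡10, 26^3≡1. Already 26^3≡1, so the order is 3 < 4. No, the actual order is 3.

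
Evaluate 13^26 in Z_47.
By repeated squaring mod 47: 13^{1}≡13, 13^{2}≡28, 13^{4}≡32, 13^{8}≡37, 13^{16}≡6. Then 13^{26} = 13^{16+8+2} ≡ 6 × 37 × 28 ≡ 12 mod 47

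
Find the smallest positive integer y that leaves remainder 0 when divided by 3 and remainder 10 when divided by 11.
M = 3 × 11 = 33. M₁ = 11, y₁ ≡ 2 mod 3. M₂ = 3, y₂ ≡ 4 mod 11. y = 0×11×2 + 10×3×4 ≡ 21 mod 33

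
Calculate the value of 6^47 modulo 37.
Using Fermat: 6^{36} ≡ 1 mod 37. 47 ≡ 11 mod 36. So 6^{47} ≡ 6^{11} ≡ 31 mod 37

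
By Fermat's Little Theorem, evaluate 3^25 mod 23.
By Fermat: 3^{22} ≡ 1 mod 23. So 3^{25} = 3^{22} · 3^{3} ≡ 3^{3} ≡ 4 mod 23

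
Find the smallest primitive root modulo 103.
g = 5. Powers: [5, 25, 22, 7, 35, 72, 51, ...] generates all 102 non-zero residues.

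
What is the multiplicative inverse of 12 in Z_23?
Since 23 is prime, by Fermat 12^(-1) ≡ 12^{21} ≡ 2 mod 23. Verify: 12 × 2 = 24 ≡ 1 mod 23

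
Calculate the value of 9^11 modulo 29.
By repeated squaring (mod 29): 9^{1}≡9, 9^{2}≡23, 9^{4}≡7, 9^{8}≡20. Then 9^{11} = 9^{8+2+1} ≡ 20 × 23 × 9 ≡ 22 (mod 29)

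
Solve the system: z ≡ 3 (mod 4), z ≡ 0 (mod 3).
M = 4 × 3 = 12. M₁ = 3, y₁ ≡ 3 (mod 4). M₂ = 4, y₂ ≡ 1 (mod 3). z = 3×3×3 + 0×4×1 ≡ 3 (mod 12)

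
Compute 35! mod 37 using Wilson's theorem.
(36)! = (35)! × (36) ≡ -1 mod 37. So (35)! ≡ -1 × (36)^(-1) ≡ (-1)×(-1) = 1 mod 37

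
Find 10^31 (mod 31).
Using Fermat: 10^{30} ≡ 1 (mod 31). 31 ≡ 1 (mod 30). So 10^{31} ≡ 10^{1} ≡ 10 (mod 31)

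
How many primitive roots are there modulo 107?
Number of primitive roots mod 107 = φ(p-1) = φ(106) = 52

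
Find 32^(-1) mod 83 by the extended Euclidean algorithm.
Extended GCD: 32(13) + 83(-5) = 1. So 32^(-1) ≡ 13 mod 83. Verify: 32 × 13 = 416 ≡ 1 mod 83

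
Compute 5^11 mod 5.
By repeated squaring (mod 5): 5^{1}≡0, 5^{2}≡0, 5^{4}≡0, 5^{8}≡0. Then 5^{11} = 5^{8+2+1} ≡ 0 × 0 × 0 ≡ 0 (mod 5)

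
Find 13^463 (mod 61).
Using Fermat: 13^{60} ≡ 1 (mod 61). 463 ≡ 43 (mod 60). So 13^{463} ≡ 13^{43} ≡ 13 (mod 61)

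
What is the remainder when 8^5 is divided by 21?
By repeated squaring mod 21: 8^{1}≡8, 8^{2}≡1, 8^{4}≡1. Then 8^{5} = 8^{4+1} ≡ 1 × 8 ≡ 8 mod 21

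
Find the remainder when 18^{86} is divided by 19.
By Fermat: 18^{18} ≡ 1 (mod 19). 86 = 4×18 + 14. So 18^{86} ≡ 18^{14} ≡ 1 (mod 19)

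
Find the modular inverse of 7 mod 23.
Since 23 is prime, by Fermat 7^(-1) ≡ 7^{21} ≡ 10 (mod 23). Verify: 7 × 10 = 70 ≡ 1 (mod 23)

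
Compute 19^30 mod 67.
By repeated squaring mod 67: 19^{1}≡19, 19^{2}≡26, 19^{4}≡6, 19^{8}≡36, 19^{16}≡23. Then 19^{30} = 19^{16+8+4+2} ≡ 23 × 36 × 6 × 26 ≡ 59 mod 67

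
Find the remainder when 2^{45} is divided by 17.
By Fermat: 2^{16} ≡ 1 (mod 17). 45 = 2×16 + 13. So 2^{45} ≡ 2^{13} ≡ 15 (mod 17)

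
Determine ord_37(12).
Powers of 12 mod 37: 12^1≡12, 12^2≡33, 12^3≡26, 12^4≡16, 12^5≡7, 12^6≡10, 12^7≡9, 12^8≡34, 12^9≡1. Order = 9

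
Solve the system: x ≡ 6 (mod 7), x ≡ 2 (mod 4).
M = 7 × 4 = 28. M₁ = 4, y₁ ≡ 2 (mod 7). M₂ = 7, y₂ ≡ 3 (mod 4). x = 6×4×2 + 2×7×3 ≡ 6 (mod 28)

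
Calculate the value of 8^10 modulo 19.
By repeated squaring mod 19: 8^{1}≡8, 8^{2}≡7, 8^{4}≡11, 8^{8}≡7. Then 8^{10} = 8^{8+2} ≡ 7 × 7 ≡ 11 mod 19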